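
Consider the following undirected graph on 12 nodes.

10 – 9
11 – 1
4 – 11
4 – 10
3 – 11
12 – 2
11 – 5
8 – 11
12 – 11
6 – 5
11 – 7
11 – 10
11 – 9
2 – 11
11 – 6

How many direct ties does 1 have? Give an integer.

1

1 is directly tied to 11. That is 1 neighbor, so the degree of 1 is 1.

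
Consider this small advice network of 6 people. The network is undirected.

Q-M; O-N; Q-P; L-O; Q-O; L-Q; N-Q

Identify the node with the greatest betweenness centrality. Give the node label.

Q

Unnormalized betweenness of each node: L:0, M:0, N:0, O:1/2, P:0, Q:15/2.
Q has the largest value, 15/2, making it the main broker — the node through which the most shortest paths run.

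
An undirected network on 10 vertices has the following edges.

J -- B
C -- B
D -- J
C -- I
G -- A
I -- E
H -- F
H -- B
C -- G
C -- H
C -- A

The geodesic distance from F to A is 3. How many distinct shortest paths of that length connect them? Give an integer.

The shortest distance is 3, and the only length-3 path is F–H–C–A. So there is exactly 1 shortest path.

1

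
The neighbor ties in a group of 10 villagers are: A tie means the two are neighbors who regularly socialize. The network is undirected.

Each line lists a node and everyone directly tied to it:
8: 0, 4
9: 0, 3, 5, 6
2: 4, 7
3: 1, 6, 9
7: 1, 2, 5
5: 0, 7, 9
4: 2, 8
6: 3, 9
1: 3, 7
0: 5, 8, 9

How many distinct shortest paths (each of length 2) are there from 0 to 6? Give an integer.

The shortest distance is 2, and the only length-2 path is 0–9–6. So there is exactly 1 shortest path.

1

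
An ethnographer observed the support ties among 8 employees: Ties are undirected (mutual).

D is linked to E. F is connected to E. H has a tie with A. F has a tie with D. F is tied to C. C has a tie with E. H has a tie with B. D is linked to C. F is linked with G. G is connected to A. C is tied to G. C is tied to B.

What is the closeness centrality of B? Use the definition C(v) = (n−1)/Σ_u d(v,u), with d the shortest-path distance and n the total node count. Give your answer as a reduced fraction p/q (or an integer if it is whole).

Distances from B: A:2, C:1, D:2, E:2, F:2, G:2, H:1. Sum = 12.
n = 8, so closeness = 7/12.

7/12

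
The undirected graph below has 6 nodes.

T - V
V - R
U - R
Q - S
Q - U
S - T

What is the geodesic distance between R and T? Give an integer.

One shortest route is R – V – T, which uses 2 edges, and R and T are not directly tied, so nothing shorter exists. So d(R,T) = 2.

2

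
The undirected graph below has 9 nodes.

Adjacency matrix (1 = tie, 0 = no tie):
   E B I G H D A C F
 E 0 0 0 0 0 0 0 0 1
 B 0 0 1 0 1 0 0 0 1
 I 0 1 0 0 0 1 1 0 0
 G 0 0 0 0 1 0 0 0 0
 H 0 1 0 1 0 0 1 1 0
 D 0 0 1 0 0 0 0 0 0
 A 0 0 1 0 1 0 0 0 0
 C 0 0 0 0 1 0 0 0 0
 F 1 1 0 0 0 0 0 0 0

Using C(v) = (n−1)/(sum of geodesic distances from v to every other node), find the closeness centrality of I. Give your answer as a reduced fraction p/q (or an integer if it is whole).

1/2

Distances from I: A:1, B:1, C:3, D:1, E:3, F:2, G:3, H:2. Sum = 16.
n = 9, so closeness = 8/16 = 1/2.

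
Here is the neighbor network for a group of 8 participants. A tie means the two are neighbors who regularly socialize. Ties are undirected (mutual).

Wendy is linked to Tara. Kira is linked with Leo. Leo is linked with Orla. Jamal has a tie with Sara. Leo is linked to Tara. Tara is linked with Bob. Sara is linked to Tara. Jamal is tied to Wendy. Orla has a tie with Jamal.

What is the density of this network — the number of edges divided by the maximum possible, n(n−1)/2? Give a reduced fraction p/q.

There are 9 edges and 8 nodes, so the maximum possible is C(8,2) = 28.
Density = 9/28.

9/28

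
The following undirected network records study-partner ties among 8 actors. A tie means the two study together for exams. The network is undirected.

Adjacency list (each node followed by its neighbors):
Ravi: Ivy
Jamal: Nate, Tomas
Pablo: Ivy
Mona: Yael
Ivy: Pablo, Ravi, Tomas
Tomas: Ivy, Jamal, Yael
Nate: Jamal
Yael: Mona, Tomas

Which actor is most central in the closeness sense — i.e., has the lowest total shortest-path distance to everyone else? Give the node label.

Tomas

Farness (sum of distances to all others) for each node — Ivy:13, Jamal:15, Mona:21, Nate:21, Pablo:19, Ravi:19, Tomas:11, Yael:15.
The smallest farness is 11, for Tomas, so Tomas has the highest closeness.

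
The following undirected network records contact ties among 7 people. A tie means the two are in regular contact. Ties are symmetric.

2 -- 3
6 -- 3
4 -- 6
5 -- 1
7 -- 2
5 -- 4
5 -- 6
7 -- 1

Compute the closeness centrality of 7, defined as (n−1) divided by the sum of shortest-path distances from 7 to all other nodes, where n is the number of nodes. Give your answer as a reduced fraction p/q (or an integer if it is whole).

Distances from 7: 1:1, 2:1, 3:2, 4:3, 5:2, 6:3. Sum = 12.
n = 7, so closeness = 6/12 = 1/2.

1/2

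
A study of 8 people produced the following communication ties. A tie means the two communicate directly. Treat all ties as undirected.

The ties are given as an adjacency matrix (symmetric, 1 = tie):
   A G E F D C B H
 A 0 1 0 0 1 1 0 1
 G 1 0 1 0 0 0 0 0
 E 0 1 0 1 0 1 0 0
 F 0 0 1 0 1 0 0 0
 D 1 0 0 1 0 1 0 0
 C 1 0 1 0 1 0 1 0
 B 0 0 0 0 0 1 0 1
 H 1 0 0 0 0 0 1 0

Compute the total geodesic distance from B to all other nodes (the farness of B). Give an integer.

14

Distances from B: A:2, C:1, D:2, E:2, F:3, G:3, H:1.
Sum = 2 + 1 + 2 + 2 + 3 + 3 + 1 = 14.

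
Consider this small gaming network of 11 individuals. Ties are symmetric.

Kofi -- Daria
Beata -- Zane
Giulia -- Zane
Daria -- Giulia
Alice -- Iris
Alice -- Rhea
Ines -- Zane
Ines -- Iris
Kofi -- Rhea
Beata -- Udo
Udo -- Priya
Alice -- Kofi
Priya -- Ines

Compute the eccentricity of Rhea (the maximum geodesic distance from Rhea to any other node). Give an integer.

Distances from Rhea: Alice:1, Beata:5, Daria:2, Giulia:3, Ines:3, Iris:2, Kofi:1, Priya:4, Udo:5, Zane:4.
The largest is 5 (to Udo and Beata), so the eccentricity of Rhea is 5.

5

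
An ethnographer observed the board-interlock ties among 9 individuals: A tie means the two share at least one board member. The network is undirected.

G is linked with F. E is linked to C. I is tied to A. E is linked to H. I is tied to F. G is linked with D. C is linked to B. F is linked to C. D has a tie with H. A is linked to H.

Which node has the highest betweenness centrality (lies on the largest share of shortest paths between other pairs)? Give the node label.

Unnormalized betweenness of each node: A:7/3, B:0, C:28/3, D:7/3, E:13/3, F:9, G:17/6, H:7, I:17/6.
C has the largest value, 28/3, making it the main broker — the node through which the most shortest paths run.

C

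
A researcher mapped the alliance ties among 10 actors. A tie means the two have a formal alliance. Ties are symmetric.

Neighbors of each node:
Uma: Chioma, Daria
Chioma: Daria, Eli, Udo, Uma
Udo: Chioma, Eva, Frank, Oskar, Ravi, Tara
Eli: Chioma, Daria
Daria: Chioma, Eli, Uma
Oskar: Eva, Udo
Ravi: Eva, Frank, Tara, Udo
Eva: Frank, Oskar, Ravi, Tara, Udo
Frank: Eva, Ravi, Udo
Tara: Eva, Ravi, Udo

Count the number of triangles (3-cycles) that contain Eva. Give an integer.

6

Eva's neighbors: Frank, Oskar, Ravi, Tara, and Udo.
Neighbor pairs that are themselves tied: Eva–Frank–Ravi; Eva–Frank–Udo; Eva–Oskar–Udo; Eva–Ravi–Tara; Eva–Ravi–Udo; Eva–Tara–Udo. Each forms one triangle with Eva, for 6 in total.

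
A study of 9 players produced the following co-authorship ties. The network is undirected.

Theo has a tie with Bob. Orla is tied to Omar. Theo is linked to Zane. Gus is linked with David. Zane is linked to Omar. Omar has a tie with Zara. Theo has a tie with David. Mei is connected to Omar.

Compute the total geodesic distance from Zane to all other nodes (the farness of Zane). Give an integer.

Distances from Zane: Bob:2, David:2, Gus:3, Mei:2, Omar:1, Orla:2, Theo:1, Zara:2.
Sum = 2 + 2 + 3 + 2 + 1 + 2 + 1 + 2 = 15.

15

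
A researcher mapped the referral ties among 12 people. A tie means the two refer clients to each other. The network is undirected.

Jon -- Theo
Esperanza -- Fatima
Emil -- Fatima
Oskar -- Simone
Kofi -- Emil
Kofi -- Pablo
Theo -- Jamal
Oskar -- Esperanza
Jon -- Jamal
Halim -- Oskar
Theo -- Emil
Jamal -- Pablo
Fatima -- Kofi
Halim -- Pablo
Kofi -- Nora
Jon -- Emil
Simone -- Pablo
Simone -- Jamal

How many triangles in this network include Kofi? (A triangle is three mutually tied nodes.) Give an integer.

Kofi's neighbors: Emil, Fatima, Nora, and Pablo.
Neighbor pairs that are themselves tied: Kofi–Emil–Fatima. Each forms one triangle with Kofi, for 1 in total.

1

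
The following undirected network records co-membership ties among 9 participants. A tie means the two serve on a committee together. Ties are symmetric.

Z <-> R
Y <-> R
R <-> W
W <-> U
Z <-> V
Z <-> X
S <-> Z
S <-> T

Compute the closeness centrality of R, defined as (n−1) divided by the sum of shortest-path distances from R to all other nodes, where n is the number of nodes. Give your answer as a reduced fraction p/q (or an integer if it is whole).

Distances from R: S:2, T:3, U:2, V:2, W:1, X:2, Y:1, Z:1. Sum = 14.
n = 9, so closeness = 8/14 = 4/7.

4/7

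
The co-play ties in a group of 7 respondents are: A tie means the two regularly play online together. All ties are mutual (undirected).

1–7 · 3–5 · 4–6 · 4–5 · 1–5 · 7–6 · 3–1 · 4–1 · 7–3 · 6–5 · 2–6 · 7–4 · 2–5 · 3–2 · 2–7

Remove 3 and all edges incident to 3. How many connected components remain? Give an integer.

1

3's neighbors (1, 2, 5, and 7) remain reachable from one another through other ties, so the rest of the network stays in one piece.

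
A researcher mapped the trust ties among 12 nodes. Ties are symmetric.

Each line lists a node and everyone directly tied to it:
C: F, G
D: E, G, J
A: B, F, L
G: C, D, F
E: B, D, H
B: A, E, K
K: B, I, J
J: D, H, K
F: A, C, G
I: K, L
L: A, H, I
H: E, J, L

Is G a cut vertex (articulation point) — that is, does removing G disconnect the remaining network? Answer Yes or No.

No

Even without G, every remaining node can still reach every other (the residual graph is connected), so G is not a cut vertex.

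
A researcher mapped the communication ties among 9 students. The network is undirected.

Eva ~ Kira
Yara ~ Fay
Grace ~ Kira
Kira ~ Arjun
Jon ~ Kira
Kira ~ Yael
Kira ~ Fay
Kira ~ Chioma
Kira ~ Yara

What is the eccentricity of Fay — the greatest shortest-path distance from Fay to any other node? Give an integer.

Distances from Fay: Arjun:2, Chioma:2, Eva:2, Grace:2, Jon:2, Kira:1, Yael:2, Yara:1.
The largest is 2 (to Chioma, Jon, Yael, Grace, Eva, and Arjun), so the eccentricity of Fay is 2.

2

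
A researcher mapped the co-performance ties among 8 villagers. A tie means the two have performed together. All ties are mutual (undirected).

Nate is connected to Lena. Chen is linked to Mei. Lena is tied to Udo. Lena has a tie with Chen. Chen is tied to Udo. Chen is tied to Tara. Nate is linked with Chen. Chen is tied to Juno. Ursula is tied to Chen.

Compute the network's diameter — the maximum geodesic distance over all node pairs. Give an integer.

Eccentricity of each node (its greatest distance to any other): Chen:1, Juno:2, Lena:2, Mei:2, Nate:2, Tara:2, Udo:2, Ursula:2.
The maximum eccentricity is 2, realized for instance by the pair Lena–Juno via Lena – Chen – Juno. So the diameter is 2.

2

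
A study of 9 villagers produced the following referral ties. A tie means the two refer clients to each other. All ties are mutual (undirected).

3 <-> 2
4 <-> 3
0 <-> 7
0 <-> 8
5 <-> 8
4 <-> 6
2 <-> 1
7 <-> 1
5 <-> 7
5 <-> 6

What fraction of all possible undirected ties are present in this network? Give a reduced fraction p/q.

There are 10 edges and 9 nodes, so the maximum possible is C(9,2) = 36.
Density = 10/36 = 5/18.

5/18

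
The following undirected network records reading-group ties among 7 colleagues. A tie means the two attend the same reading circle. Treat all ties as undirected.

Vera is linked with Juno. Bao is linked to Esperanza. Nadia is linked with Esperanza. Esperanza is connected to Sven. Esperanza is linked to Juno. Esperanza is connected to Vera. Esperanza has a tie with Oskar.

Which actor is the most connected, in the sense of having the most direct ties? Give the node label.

Esperanza

Degrees — Bao:1, Esperanza:6, Juno:2, Nadia:1, Oskar:1, Sven:1, Vera:2.
The maximum is 6, attained only by Esperanza.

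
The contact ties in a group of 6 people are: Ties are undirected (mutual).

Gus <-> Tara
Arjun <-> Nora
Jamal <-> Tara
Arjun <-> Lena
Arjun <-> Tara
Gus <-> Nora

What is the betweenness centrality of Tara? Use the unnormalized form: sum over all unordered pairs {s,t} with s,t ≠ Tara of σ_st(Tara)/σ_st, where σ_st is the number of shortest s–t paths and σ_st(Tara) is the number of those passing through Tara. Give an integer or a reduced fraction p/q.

Pairs whose geodesics pass through Tara — Arjun–Gus: 1/2; Arjun–Jamal: 1; Lena–Gus: 1/2; Lena–Jamal: 1; Gus–Jamal: 1; Jamal–Nora: 2/2.
All other pairs contribute 0.
Summing the contributions gives betweenness(Tara) = 5.

5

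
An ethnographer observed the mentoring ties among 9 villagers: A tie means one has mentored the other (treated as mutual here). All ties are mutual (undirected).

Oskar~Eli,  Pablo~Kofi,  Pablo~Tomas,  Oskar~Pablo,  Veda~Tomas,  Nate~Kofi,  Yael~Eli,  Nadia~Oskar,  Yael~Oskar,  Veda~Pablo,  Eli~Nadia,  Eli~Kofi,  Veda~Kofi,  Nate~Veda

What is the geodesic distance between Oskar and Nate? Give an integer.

One shortest route is Oskar – Pablo – Kofi – Nate, which uses 3 edges, and at distance 2 from Oskar we only reach {Kofi, Tomas, Veda}, which does not include Nate. So d(Oskar,Nate) = 3.

3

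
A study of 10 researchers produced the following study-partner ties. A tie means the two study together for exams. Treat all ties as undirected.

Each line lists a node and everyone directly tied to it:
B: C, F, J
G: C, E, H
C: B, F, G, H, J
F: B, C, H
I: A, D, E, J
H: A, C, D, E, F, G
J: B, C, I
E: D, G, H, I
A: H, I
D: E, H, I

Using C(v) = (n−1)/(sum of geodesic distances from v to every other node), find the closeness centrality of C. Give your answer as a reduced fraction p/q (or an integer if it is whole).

Distances from C: A:2, B:1, D:2, E:2, F:1, G:1, H:1, I:2, J:1. Sum = 13.
n = 10, so closeness = 9/13.

9/13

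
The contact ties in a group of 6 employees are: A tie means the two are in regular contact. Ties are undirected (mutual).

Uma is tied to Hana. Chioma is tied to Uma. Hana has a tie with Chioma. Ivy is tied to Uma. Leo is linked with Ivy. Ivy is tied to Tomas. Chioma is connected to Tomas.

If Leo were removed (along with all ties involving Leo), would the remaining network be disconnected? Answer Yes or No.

No

Even without Leo, every remaining node can still reach every other (the residual graph is connected), so Leo is not a cut vertex.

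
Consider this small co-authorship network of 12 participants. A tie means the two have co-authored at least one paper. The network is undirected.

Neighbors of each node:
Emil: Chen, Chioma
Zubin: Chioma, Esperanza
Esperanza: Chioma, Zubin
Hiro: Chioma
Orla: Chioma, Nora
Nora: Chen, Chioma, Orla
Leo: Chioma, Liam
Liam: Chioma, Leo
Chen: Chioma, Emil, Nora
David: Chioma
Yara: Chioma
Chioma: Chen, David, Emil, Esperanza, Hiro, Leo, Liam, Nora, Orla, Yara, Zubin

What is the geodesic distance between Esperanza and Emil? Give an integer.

2

One shortest route is Esperanza – Chioma – Emil, which uses 2 edges, and Esperanza and Emil are not directly tied, so nothing shorter exists. So d(Esperanza,Emil) = 2.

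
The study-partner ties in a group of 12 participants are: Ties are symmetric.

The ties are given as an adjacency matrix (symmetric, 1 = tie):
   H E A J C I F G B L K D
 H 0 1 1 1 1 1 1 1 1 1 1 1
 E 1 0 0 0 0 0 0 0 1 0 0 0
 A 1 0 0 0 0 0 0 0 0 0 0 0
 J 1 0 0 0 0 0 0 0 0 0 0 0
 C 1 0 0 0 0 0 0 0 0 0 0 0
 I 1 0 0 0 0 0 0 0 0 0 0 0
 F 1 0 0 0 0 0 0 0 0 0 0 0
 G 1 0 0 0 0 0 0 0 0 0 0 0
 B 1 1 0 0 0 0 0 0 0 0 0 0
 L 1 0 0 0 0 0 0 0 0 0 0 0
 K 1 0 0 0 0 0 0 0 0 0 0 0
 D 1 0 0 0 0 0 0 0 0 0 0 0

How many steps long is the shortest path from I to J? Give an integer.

One shortest route is I – H – J, which uses 2 edges, and I and J are not directly tied, so nothing shorter exists. So d(I,J) = 2.

2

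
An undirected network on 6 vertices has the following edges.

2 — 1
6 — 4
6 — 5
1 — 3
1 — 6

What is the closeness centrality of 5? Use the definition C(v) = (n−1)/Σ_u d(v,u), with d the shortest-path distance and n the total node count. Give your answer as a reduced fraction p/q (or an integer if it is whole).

5/11

Distances from 5: 1:2, 2:3, 3:3, 4:2, 6:1. Sum = 11.
n = 6, so closeness = 5/11.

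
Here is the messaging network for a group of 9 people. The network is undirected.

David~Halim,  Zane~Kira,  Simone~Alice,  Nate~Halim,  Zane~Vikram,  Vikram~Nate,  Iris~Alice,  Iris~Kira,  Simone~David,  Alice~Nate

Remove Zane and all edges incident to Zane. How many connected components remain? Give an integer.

Zane's neighbors (Kira and Vikram) remain reachable from one another through other ties, so the rest of the network stays in one piece.

1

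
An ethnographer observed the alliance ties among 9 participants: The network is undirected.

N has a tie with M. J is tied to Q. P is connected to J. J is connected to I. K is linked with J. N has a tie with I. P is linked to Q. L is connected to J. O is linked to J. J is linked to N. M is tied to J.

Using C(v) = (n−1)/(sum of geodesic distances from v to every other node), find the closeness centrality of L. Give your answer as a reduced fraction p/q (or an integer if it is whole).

8/15

Distances from L: I:2, J:1, K:2, M:2, N:2, O:2, P:2, Q:2. Sum = 15.
n = 9, so closeness = 8/15.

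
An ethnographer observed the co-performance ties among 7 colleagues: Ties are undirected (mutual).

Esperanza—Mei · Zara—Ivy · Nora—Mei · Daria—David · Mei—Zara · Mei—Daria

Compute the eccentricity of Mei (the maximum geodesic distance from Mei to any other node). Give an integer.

2

Distances from Mei: Daria:1, David:2, Esperanza:1, Ivy:2, Nora:1, Zara:1.
The largest is 2 (to Ivy and David), so the eccentricity of Mei is 2.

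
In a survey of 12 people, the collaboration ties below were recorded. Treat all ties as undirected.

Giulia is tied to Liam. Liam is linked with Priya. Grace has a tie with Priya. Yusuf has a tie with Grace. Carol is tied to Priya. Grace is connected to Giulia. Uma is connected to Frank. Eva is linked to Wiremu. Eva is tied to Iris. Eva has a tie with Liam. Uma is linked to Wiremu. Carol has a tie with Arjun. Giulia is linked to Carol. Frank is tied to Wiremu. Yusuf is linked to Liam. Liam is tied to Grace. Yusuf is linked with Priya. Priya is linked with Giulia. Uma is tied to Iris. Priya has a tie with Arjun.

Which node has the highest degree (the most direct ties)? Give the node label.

Degrees — Arjun:2, Carol:3, Eva:3, Frank:2, Giulia:4, Grace:4, Iris:2, Liam:5, Priya:6, Uma:3, Wiremu:3, Yusuf:3.
The maximum is 6, attained only by Priya.

Priya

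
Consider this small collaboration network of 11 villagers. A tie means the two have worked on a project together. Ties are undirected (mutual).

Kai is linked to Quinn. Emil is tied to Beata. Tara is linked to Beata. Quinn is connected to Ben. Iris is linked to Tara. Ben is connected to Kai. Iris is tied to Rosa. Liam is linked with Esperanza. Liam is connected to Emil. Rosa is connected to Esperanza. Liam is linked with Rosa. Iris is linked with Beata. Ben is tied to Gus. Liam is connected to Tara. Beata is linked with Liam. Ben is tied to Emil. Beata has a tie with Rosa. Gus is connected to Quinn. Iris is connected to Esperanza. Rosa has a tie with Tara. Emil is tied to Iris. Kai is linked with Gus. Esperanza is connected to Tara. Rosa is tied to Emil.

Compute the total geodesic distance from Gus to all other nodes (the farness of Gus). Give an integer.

25

Distances from Gus: Beata:3, Ben:1, Emil:2, Esperanza:4, Iris:3, Kai:1, Liam:3, Quinn:1, Rosa:3, Tara:4.
Sum = 3 + 1 + 2 + 4 + 3 + 1 + 3 + 1 + 3 + 4 = 25.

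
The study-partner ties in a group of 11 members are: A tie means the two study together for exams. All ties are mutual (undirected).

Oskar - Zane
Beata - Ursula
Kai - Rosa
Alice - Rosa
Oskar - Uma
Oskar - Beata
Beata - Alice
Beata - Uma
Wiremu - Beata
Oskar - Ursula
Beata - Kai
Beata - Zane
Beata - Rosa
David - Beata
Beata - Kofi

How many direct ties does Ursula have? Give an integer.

2

Ursula is directly tied to Beata and Oskar. That is 2 neighbors, so the degree of Ursula is 2.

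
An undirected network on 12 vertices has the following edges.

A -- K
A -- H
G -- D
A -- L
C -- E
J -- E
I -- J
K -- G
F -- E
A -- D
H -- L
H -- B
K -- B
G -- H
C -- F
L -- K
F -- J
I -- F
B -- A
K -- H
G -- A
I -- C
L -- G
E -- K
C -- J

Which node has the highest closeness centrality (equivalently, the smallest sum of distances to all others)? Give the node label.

Farness (sum of distances to all others) for each node — A:21, B:24, C:25, D:30, E:19, F:25, G:22, H:22, I:33, J:25, K:17, L:23.
The smallest farness is 17, for K, so K has the highest closeness.

K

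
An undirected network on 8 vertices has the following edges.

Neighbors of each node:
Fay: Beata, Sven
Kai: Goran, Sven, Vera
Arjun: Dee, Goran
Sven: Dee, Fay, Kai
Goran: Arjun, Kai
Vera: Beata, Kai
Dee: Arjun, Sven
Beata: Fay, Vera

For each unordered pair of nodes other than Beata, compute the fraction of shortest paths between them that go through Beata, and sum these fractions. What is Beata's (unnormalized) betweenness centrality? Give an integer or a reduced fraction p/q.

Pairs whose geodesics pass through Beata — Vera–Fay: 1.
All other pairs contribute 0.
Summing the contributions gives betweenness(Beata) = 1.

1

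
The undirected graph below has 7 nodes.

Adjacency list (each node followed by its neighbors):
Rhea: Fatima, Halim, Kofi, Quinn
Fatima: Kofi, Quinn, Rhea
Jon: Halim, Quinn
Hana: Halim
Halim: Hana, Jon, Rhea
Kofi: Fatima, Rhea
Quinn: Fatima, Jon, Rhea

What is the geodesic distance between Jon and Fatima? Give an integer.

One shortest route is Jon – Quinn – Fatima, which uses 2 edges, and Jon and Fatima are not directly tied, so nothing shorter exists. So d(Jon,Fatima) = 2.

2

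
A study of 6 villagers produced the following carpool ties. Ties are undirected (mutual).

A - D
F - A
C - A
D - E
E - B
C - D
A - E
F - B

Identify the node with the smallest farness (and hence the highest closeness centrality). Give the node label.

A

Farness (sum of distances to all others) for each node — A:6, B:9, C:9, D:7, E:7, F:8.
The smallest farness is 6, for A, so A has the highest closeness.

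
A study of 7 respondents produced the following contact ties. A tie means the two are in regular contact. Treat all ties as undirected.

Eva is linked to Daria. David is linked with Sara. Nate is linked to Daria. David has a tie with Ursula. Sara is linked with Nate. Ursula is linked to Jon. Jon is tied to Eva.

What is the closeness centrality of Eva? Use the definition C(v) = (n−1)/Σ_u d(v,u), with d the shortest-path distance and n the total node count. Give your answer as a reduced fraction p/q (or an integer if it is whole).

1/2

Distances from Eva: Daria:1, David:3, Jon:1, Nate:2, Sara:3, Ursula:2. Sum = 12.
n = 7, so closeness = 6/12 = 1/2.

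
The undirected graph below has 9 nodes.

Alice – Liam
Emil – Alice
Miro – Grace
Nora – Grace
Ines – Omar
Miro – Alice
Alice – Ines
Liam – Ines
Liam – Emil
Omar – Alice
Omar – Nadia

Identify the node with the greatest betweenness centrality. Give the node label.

Alice

Unnormalized betweenness of each node: Alice:37/2, Emil:0, Grace:7, Ines:1, Liam:1/2, Miro:12, Nadia:0, Nora:0, Omar:7.
Alice has the largest value, 37/2, making it the main broker — the node through which the most shortest paths run.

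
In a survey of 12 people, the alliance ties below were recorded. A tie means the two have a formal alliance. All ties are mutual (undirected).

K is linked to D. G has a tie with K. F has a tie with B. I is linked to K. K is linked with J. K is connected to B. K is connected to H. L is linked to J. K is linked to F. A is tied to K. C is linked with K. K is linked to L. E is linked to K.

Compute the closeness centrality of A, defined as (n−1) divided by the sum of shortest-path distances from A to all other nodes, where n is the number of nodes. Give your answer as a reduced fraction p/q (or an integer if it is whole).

Distances from A: B:2, C:2, D:2, E:2, F:2, G:2, H:2, I:2, J:2, K:1, L:2. Sum = 21.
n = 12, so closeness = 11/21.

11/21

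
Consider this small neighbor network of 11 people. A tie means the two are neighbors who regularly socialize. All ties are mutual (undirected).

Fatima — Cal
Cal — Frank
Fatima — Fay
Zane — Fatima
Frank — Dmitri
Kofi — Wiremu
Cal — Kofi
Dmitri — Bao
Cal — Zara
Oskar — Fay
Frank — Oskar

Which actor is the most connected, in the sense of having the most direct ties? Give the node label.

Degrees — Bao:1, Cal:4, Dmitri:2, Fatima:3, Fay:2, Frank:3, Kofi:2, Oskar:2, Wiremu:1, Zane:1, Zara:1.
The maximum is 4, attained only by Cal.

Cal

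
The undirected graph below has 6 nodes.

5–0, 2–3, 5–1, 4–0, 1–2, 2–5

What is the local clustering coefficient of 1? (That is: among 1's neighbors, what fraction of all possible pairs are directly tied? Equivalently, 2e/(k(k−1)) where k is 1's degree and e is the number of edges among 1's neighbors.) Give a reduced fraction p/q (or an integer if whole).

1's neighbors: 2 and 5 (k = 2).
Possible neighbor pairs: C(2,2) = 1. Edges among them: 2–5 → e = 1.
Clustering(1) = 1/1.

1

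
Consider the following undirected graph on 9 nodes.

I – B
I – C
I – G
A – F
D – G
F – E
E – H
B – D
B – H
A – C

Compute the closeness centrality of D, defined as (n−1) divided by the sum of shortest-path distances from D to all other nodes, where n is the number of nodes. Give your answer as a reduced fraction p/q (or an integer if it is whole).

2/5

Distances from D: A:4, B:1, C:3, E:3, F:4, G:1, H:2, I:2. Sum = 20.
n = 9, so closeness = 8/20 = 2/5.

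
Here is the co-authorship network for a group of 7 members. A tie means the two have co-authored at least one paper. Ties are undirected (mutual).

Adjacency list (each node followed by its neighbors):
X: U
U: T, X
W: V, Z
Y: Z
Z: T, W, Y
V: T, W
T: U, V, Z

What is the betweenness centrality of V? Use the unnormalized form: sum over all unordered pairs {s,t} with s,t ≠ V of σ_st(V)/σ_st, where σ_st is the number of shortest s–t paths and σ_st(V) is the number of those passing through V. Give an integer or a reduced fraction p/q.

3/2

Pairs whose geodesics pass through V — T–W: 1/2; X–W: 1/2; U–W: 1/2.
All other pairs contribute 0.
Summing the contributions gives betweenness(V) = 3/2.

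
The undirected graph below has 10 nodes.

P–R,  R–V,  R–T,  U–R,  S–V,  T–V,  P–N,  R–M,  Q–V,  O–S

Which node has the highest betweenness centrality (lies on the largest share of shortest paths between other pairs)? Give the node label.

Unnormalized betweenness of each node: M:0, N:0, O:0, P:8, Q:0, R:25, S:8, T:0, U:0, V:20.
R has the largest value, 25, making it the main broker — the node through which the most shortest paths run.

R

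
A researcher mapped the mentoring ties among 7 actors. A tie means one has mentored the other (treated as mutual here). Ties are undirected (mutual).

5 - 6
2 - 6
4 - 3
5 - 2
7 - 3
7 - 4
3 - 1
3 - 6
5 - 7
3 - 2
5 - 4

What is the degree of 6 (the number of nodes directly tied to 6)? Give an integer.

6 is directly tied to 2, 3, and 5. That is 3 neighbors, so the degree of 6 is 3.

3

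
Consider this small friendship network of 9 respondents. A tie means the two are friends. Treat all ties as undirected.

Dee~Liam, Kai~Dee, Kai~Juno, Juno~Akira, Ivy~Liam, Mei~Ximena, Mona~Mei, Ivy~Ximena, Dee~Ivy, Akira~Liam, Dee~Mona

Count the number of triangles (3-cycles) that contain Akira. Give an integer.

0

Akira's neighbors are Juno and Liam, but none of them are tied to each other, so no triangle contains Akira.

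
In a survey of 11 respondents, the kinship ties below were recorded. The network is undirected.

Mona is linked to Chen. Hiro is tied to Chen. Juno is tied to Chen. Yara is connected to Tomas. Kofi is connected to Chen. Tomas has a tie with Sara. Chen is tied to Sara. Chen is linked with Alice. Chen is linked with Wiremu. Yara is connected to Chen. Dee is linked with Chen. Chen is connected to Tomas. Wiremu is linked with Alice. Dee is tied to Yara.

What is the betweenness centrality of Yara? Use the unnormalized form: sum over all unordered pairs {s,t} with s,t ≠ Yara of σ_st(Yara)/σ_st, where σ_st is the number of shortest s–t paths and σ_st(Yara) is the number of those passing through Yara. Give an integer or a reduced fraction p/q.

1/2

Pairs whose geodesics pass through Yara — Dee–Tomas: 1/2.
All other pairs contribute 0.
Summing the contributions gives betweenness(Yara) = 1/2.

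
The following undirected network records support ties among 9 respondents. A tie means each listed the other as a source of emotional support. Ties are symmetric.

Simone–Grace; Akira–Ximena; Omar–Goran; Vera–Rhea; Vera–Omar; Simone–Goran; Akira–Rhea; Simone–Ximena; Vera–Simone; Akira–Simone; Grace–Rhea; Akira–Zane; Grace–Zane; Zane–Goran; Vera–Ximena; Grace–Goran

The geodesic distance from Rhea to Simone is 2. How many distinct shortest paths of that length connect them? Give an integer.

The shortest distance is 2. The length-2 paths are: Rhea–Grace–Simone; Rhea–Akira–Simone; Rhea–Vera–Simone.
That gives 3 distinct shortest paths.

3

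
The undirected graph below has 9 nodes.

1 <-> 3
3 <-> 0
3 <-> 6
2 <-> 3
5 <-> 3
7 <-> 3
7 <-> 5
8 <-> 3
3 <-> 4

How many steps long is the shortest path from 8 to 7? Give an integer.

One shortest route is 8 – 3 – 7, which uses 2 edges, and 8 and 7 are not directly tied, so nothing shorter exists. So d(8,7) = 2.

2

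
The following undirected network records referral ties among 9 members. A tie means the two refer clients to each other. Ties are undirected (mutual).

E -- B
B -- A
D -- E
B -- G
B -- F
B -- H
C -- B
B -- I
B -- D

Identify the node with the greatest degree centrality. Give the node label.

B

Degrees — A:1, B:8, C:1, D:2, E:2, F:1, G:1, H:1, I:1.
The maximum is 8, attained only by B.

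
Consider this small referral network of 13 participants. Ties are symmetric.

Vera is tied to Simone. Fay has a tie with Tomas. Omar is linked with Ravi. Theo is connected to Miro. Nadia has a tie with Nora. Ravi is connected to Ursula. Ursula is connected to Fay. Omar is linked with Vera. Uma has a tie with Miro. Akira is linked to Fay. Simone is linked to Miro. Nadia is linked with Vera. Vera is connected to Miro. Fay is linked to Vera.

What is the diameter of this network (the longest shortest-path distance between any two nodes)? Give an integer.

Eccentricity of each node (its greatest distance to any other): Akira:4, Fay:3, Miro:3, Nadia:3, Nora:4, Omar:3, Ravi:4, Simone:3, Theo:4, Tomas:4, Uma:4, Ursula:4, Vera:2.
The maximum eccentricity is 4, realized for instance by the pair Akira–Theo via Akira – Fay – Vera – Miro – Theo. So the diameter is 4.

4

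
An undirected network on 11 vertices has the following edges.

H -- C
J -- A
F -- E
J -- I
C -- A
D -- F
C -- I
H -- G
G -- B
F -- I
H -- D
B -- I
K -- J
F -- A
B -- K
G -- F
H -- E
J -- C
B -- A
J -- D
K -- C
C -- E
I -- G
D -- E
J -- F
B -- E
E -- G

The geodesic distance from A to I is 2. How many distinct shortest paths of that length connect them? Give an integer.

The shortest distance is 2. The length-2 paths are: A–J–I; A–B–I; A–F–I; A–C–I.
That gives 4 distinct shortest paths.

4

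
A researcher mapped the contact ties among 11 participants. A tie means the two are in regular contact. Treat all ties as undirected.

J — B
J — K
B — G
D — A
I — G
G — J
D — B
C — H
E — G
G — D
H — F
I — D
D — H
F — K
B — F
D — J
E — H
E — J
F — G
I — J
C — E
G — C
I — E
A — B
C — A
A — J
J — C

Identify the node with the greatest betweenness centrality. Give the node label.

Unnormalized betweenness of each node: A:7/12, B:23/12, C:11/6, D:19/6, E:17/12, F:11/4, G:14/3, H:11/6, I:1/4, J:37/4, K:1/3.
J has the largest value, 37/4, making it the main broker — the node through which the most shortest paths run.

J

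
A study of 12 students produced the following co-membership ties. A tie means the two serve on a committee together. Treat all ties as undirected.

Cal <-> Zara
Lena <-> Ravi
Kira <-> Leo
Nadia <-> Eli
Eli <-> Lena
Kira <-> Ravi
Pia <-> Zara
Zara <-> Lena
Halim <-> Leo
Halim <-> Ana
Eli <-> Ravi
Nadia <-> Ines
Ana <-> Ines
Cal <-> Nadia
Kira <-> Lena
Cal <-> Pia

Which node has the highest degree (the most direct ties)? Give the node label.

Degrees — Ana:2, Cal:3, Eli:3, Halim:2, Ines:2, Kira:3, Lena:4, Leo:2, Nadia:3, Pia:2, Ravi:3, Zara:3.
The maximum is 4, attained only by Lena.

Lena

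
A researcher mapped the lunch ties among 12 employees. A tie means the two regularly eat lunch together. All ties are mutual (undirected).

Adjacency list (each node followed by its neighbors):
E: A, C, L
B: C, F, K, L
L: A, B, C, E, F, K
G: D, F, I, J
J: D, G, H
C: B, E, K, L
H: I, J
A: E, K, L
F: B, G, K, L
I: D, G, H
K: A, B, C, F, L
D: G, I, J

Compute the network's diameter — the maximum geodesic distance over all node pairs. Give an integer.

5

Eccentricity of each node (its greatest distance to any other): A:5, B:4, C:5, D:4, E:5, F:3, G:3, H:5, I:4, J:4, K:4, L:4.
The maximum eccentricity is 5, realized for instance by the pair E–H via E – L – F – G – J – H. So the diameter is 5.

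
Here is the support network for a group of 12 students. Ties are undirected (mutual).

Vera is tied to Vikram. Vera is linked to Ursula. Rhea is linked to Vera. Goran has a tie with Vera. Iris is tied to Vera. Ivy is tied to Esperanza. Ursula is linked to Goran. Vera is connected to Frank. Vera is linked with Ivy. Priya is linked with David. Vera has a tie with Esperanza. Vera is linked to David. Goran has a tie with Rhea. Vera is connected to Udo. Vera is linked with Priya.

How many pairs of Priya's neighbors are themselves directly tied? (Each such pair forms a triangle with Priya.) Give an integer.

1

Priya's neighbors: David and Vera.
Neighbor pairs that are themselves tied: Priya–David–Vera. Each forms one triangle with Priya, for 1 in total.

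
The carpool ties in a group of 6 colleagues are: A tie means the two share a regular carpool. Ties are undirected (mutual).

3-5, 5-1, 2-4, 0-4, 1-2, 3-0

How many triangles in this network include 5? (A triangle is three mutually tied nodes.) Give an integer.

5's neighbors are 1 and 3, but none of them are tied to each other, so no triangle contains 5.

0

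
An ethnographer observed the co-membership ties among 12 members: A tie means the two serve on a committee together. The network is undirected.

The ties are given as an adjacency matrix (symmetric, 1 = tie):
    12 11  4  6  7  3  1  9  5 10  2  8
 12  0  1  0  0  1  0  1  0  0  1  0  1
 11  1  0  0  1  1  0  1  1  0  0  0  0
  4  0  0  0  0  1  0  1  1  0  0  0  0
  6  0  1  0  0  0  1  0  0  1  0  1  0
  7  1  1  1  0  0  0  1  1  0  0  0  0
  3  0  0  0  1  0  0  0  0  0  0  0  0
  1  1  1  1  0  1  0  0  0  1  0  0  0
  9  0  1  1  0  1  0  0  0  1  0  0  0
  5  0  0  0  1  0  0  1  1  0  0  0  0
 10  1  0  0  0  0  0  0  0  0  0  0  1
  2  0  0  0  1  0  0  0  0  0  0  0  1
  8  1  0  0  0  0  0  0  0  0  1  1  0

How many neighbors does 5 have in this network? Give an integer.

5 is directly tied to 1, 6, and 9. That is 3 neighbors, so the degree of 5 is 3.

3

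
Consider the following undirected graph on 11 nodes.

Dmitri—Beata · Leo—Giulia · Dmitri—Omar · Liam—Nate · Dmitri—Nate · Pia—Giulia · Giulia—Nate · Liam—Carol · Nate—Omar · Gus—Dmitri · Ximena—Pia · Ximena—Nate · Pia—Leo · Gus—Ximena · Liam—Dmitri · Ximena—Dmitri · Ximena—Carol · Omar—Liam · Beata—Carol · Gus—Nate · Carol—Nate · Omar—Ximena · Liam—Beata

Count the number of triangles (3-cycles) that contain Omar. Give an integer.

5

Omar's neighbors: Dmitri, Liam, Nate, and Ximena.
Neighbor pairs that are themselves tied: Omar–Dmitri–Liam; Omar–Dmitri–Nate; Omar–Dmitri–Ximena; Omar–Liam–Nate; Omar–Nate–Ximena. Each forms one triangle with Omar, for 5 in total.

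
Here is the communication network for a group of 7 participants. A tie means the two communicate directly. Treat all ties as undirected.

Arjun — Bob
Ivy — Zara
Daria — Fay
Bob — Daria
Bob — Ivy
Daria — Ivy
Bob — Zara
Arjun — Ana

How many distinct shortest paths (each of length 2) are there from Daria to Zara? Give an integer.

The shortest distance is 2. The length-2 paths are: Daria–Bob–Zara; Daria–Ivy–Zara.
That gives 2 distinct shortest paths.

2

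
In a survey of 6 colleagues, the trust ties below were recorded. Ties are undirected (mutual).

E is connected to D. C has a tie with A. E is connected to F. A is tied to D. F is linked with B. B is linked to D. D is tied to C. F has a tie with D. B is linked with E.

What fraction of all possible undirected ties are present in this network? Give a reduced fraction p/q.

There are 9 edges and 6 nodes, so the maximum possible is C(6,2) = 15.
Density = 9/15 = 3/5.

3/5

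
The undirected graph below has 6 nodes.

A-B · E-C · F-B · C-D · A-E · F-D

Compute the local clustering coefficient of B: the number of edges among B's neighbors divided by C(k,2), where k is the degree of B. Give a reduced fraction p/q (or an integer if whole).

0

B's neighbors: A and F (k = 2).
Possible neighbor pairs: C(2,2) = 1. Edges among them: none → e = 0.
Clustering(B) = 0/1.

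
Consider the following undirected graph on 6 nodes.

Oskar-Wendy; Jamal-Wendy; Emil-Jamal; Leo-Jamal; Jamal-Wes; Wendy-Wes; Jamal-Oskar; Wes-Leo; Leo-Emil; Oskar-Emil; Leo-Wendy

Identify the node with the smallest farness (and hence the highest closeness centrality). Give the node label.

Farness (sum of distances to all others) for each node — Emil:7, Jamal:5, Leo:6, Oskar:7, Wendy:6, Wes:7.
The smallest farness is 5, for Jamal, so Jamal has the highest closeness.

Jamal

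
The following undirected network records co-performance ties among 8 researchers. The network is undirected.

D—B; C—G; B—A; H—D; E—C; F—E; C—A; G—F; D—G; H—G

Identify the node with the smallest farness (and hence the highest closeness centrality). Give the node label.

G

Farness (sum of distances to all others) for each node — A:14, B:14, C:11, D:12, E:15, F:14, G:10, H:14.
The smallest farness is 10, for G, so G has the highest closeness.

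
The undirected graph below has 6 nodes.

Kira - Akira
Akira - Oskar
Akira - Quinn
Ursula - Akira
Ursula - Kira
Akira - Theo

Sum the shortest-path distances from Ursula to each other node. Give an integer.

Distances from Ursula: Akira:1, Kira:1, Oskar:2, Quinn:2, Theo:2.
Sum = 1 + 1 + 2 + 2 + 2 = 8.

8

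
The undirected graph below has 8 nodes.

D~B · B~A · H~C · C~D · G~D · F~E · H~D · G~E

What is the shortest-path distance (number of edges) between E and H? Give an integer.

One shortest route is E – G – D – H, which uses 3 edges, and at distance 2 from E we only reach {D}, which does not include H. So d(E,H) = 3.

3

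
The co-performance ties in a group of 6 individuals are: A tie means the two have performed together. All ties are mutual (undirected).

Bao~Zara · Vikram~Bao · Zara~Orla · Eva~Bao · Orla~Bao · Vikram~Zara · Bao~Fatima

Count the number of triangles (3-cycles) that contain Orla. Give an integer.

Orla's neighbors: Bao and Zara.
Neighbor pairs that are themselves tied: Orla–Bao–Zara. Each forms one triangle with Orla, for 1 in total.

1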